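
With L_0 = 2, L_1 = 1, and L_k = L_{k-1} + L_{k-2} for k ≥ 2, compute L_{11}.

Iterating the recurrence up to L_{6} = 18 and L_{5} = 11:
L_{7} = L_{6} + L_{5} = 18 + 11 = 29
L_{8} = L_{7} + L_{6} = 29 + 18 = 47
L_{9} = L_{8} + L_{7} = 47 + 29 = 76
L_{10} = L_{9} + L_{8} = 76 + 47 = 123
L_{11} = L_{10} + L_{9} = 123 + 76 = 199

199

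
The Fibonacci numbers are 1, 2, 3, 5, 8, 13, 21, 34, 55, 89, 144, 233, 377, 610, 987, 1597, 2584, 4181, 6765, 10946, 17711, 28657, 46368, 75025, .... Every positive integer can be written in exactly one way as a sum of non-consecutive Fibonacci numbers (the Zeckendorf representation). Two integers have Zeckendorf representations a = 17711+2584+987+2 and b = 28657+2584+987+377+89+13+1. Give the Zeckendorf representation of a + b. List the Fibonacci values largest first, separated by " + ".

46368 + 6765 + 610 + 233 + 13 + 3

The two numbers are 21284 and 32708, so their sum is 53992.
take 46368 (≤ 53992); 53992 − 46368 = 7624
take 6765 (≤ 7624); 7624 − 6765 = 859
take 610 (≤ 859); 859 − 610 = 249
take 233 (≤ 249); 249 − 233 = 16
take 13 (≤ 16); 16 − 13 = 3
take 3 (≤ 3); 3 − 3 = 0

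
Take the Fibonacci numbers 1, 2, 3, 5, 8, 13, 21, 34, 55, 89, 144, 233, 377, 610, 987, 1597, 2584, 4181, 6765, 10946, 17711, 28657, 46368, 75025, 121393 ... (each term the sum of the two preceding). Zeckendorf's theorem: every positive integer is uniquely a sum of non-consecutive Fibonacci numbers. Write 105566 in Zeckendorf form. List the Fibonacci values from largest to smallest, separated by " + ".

75025 + 28657 + 1597 + 233 + 34 + 13 + 5 + 2

Greedy algorithm:
105566: greatest Fibonacci not exceeding it is 75025, leaving 30541
30541: greatest Fibonacci not exceeding it is 28657, leaving 1884
1884: greatest Fibonacci not exceeding it is 1597, leaving 287
287: greatest Fibonacci not exceeding it is 233, leaving 54
54: greatest Fibonacci not exceeding it is 34, leaving 20
20: greatest Fibonacci not exceeding it is 13, leaving 7
7: greatest Fibonacci not exceeding it is 5, leaving 2
2: greatest Fibonacci not exceeding it is 2, leaving 0
So 105566 = 75025 + 28657 + 1597 + 233 + 34 + 13 + 5 + 2, with no two terms consecutive in the sequence.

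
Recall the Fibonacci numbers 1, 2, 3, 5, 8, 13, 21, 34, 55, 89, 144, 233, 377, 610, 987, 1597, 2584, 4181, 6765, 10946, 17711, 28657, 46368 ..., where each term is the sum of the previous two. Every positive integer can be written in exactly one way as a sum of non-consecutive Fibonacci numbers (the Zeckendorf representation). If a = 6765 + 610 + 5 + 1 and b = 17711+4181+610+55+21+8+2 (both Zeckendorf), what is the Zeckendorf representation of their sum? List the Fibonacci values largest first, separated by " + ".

28657 + 987 + 233 + 89 + 3

The two numbers are 7381 and 22588, so their sum is 29969.
Repeatedly subtract the largest Fibonacci number that fits:
largest Fibonacci ≤ 29969 is 28657; 29969 − 28657 = 1312
largest Fibonacci ≤ 1312 is 987; 1312 − 987 = 325
largest Fibonacci ≤ 325 is 233; 325 − 233 = 92
largest Fibonacci ≤ 92 is 89; 92 − 89 = 3
largest Fibonacci ≤ 3 is 3; 3 − 3 = 0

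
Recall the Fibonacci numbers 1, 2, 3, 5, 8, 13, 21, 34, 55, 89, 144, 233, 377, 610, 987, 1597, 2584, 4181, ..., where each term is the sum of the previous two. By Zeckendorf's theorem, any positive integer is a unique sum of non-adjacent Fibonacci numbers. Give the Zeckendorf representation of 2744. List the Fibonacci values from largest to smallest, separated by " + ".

2584 + 144 + 13 + 3

2744: greatest Fibonacci not exceeding it is 2584, leaving 160
160: greatest Fibonacci not exceeding it is 144, leaving 16
16: greatest Fibonacci not exceeding it is 13, leaving 3
3: greatest Fibonacci not exceeding it is 3, leaving 0
So 2744 = 2584 + 144 + 13 + 3, with no two terms consecutive in the sequence.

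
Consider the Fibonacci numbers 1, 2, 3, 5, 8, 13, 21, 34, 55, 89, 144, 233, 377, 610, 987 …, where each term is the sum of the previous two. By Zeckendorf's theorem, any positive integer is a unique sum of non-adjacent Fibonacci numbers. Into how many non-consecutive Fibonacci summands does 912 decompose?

5

Greedily peel off the largest Fibonacci term at each step:
610 ≤ 912 < 987, so take 610; remainder 302
233 ≤ 302 < 377, so take 233; remainder 69
55 ≤ 69 < 89, so take 55; remainder 14
13 ≤ 14 < 21, so take 13; remainder 1
1 ≤ 1 < 2, so take 1; remainder 0
912 = 610 + 233 + 55 + 13 + 1, which has 5 terms.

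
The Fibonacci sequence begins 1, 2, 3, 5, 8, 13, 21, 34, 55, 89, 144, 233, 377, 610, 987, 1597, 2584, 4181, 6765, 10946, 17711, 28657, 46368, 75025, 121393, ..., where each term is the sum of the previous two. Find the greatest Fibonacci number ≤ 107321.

75025

75025 ≤ 107321 < 121393, so the largest Fibonacci number not exceeding 107321 is 75025.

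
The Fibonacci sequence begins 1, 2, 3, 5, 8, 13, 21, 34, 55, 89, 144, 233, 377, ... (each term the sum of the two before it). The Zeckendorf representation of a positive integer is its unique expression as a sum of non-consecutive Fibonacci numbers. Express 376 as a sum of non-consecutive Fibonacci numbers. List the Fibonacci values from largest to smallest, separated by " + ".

233 + 89 + 34 + 13 + 5 + 2

take 233 (≤ 376); 376 − 233 = 143
take 89 (≤ 143); 143 − 89 = 54
take 34 (≤ 54); 54 − 34 = 20
take 13 (≤ 20); 20 − 13 = 7
take 5 (≤ 7); 7 − 5 = 2
take 2 (≤ 2); 2 − 2 = 0
So 376 = 233 + 89 + 34 + 13 + 5 + 2, with no two terms consecutive in the sequence.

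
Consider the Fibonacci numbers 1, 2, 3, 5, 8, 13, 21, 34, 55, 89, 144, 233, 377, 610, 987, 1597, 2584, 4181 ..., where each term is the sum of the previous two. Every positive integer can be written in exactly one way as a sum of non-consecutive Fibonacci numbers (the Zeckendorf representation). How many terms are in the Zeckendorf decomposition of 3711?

take 2584 (≤ 3711); 3711 − 2584 = 1127
take 987 (≤ 1127); 1127 − 987 = 140
take 89 (≤ 140); 140 − 89 = 51
take 34 (≤ 51); 51 − 34 = 17
take 13 (≤ 17); 17 − 13 = 4
take 3 (≤ 4); 4 − 3 = 1
take 1 (≤ 1); 1 − 1 = 0
3711 = 2584 + 987 + 89 + 34 + 13 + 3 + 1, which has 7 terms.

7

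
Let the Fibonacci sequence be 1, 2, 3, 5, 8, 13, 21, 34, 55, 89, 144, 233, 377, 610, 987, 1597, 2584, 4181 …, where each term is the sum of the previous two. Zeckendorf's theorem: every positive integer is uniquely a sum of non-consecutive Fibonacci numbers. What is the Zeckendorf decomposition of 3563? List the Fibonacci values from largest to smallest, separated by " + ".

Repeatedly subtract the largest Fibonacci number that fits:
3563: greatest Fibonacci not exceeding it is 2584, leaving 979
979: greatest Fibonacci not exceeding it is 610, leaving 369
369: greatest Fibonacci not exceeding it is 233, leaving 136
136: greatest Fibonacci not exceeding it is 89, leaving 47
47: greatest Fibonacci not exceeding it is 34, leaving 13
13: greatest Fibonacci not exceeding it is 13, leaving 0
So 3563 = 2584 + 610 + 233 + 89 + 34 + 13, with no two terms consecutive in the sequence.

2584 + 610 + 233 + 89 + 34 + 13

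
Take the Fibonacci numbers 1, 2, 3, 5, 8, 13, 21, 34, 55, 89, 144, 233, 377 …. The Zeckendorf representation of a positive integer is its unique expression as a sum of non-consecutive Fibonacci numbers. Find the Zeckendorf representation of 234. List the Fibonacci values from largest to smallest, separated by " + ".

234 − 233 = 1
1 − 1 = 0
So 234 = 233 + 1, with no two terms consecutive in the sequence.

233 + 1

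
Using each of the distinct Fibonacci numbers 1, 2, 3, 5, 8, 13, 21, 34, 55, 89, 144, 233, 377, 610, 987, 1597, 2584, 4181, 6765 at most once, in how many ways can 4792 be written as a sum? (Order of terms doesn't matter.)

Each representation comes from the Zeckendorf form by replacing some F_k with F_{k−1} + F_{k−2} where possible.
4792 = 4181+610+1 = 4181+377+233+1 = 2584+1597+610+1 = 4181+377+144+89+1 = 2584+1597+377+233+1 = … (15 more), for 20 in all.

20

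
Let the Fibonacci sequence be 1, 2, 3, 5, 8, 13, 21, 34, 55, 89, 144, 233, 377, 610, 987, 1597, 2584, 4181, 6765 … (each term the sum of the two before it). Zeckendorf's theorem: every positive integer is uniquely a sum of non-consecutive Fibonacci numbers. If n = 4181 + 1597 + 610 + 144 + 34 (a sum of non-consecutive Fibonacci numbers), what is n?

4181 + 1597 + 610 + 144 + 34 = 6566.

6566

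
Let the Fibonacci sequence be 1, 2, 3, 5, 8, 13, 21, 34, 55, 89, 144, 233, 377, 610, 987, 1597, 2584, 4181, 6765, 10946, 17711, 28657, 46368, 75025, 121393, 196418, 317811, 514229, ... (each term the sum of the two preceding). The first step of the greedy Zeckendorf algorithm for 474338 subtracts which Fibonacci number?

317811

317811 ≤ 474338 < 514229, so the largest Fibonacci number not exceeding 474338 is 317811.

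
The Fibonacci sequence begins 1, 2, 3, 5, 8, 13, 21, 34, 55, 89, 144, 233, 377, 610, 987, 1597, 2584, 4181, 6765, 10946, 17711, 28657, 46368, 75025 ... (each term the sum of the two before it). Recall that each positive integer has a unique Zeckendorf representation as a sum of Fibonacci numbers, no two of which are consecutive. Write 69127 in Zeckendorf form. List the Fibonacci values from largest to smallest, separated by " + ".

Repeatedly subtract the largest Fibonacci number that fits:
46368 ≤ 69127 < 75025, so take 46368; remainder 22759
17711 ≤ 22759 < 28657, so take 17711; remainder 5048
4181 ≤ 5048 < 6765, so take 4181; remainder 867
610 ≤ 867 < 987, so take 610; remainder 257
233 ≤ 257 < 377, so take 233; remainder 24
21 ≤ 24 < 34, so take 21; remainder 3
3 ≤ 3 < 5, so take 3; remainder 0
So 69127 = 46368 + 17711 + 4181 + 610 + 233 + 21 + 3, with no two terms consecutive in the sequence.

46368 + 17711 + 4181 + 610 + 233 + 21 + 3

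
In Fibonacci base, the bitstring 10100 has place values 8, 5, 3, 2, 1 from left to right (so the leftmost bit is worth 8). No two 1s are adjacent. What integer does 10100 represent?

11

Summing the place values of the 1 bits: 8 + 3 = 11.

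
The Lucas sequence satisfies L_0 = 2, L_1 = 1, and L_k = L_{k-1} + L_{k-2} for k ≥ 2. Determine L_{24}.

103682

Iterating the recurrence up to L_{17} = 3571 and L_{16} = 2207:
L_{18} = L_{17} + L_{16} = 3571 + 2207 = 5778
L_{19} = L_{18} + L_{17} = 5778 + 3571 = 9349
L_{20} = L_{19} + L_{18} = 9349 + 5778 = 15127
L_{21} = L_{20} + L_{19} = 15127 + 9349 = 24476
L_{22} = L_{21} + L_{20} = 24476 + 15127 = 39603
L_{23} = L_{22} + L_{21} = 39603 + 24476 = 64079
L_{24} = L_{23} + L_{22} = 64079 + 39603 = 103682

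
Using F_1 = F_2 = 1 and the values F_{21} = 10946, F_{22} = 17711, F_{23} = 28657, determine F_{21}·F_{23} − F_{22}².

10946·28657 − 17711² = 313679522 − 313679521 = 1. (Cassini's identity: F_{k−1}F_{k+1} − F_k² = (−1)^k.)

1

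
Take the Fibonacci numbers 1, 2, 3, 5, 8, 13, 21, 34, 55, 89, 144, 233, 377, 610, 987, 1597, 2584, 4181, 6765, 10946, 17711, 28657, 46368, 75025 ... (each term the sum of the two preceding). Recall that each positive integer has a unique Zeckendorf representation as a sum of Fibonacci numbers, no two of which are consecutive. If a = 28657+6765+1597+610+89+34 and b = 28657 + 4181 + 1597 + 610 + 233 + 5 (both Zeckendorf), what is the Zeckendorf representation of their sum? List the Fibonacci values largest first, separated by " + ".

46368 + 17711 + 6765 + 1597 + 377 + 144 + 55 + 13 + 5

The two numbers are 37752 and 35283, so their sum is 73035.
73035 − 46368 = 26667
26667 − 17711 = 8956
8956 − 6765 = 2191
2191 − 1597 = 594
594 − 377 = 217
217 − 144 = 73
73 − 55 = 18
18 − 13 = 5
5 − 5 = 0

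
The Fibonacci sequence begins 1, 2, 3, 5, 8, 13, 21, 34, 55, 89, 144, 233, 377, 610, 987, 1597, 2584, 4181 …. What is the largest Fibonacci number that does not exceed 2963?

2584

2584 ≤ 2963 < 4181, so the largest Fibonacci number not exceeding 2963 is 2584.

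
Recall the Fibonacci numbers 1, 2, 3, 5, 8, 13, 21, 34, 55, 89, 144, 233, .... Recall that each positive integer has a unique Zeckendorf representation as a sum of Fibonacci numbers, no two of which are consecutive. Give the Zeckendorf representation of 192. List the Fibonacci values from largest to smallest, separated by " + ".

144 + 34 + 13 + 1

144 ≤ 192 < 233, so take 144; remainder 48
34 ≤ 48 < 55, so take 34; remainder 14
13 ≤ 14 < 21, so take 13; remainder 1
1 ≤ 1 < 2, so take 1; remainder 0
So 192 = 144 + 34 + 13 + 1, with no two terms consecutive in the sequence.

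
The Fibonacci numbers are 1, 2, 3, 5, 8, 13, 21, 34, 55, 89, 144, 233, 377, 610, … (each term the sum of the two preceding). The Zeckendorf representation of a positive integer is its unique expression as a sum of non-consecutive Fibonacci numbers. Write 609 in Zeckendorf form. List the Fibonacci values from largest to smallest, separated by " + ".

377 + 144 + 55 + 21 + 8 + 3 + 1

Repeatedly subtract the largest Fibonacci number that fits:
377 ≤ 609 < 610, so take 377; remainder 232
144 ≤ 232 < 233, so take 144; remainder 88
55 ≤ 88 < 89, so take 55; remainder 33
21 ≤ 33 < 34, so take 21; remainder 12
8 ≤ 12 < 13, so take 8; remainder 4
3 ≤ 4 < 5, so take 3; remainder 1
1 ≤ 1 < 2, so take 1; remainder 0
So 609 = 377 + 144 + 55 + 21 + 8 + 3 + 1, with no two terms consecutive in the sequence.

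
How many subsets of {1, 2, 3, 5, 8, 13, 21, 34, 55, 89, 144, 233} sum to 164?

3

Each representation comes from the Zeckendorf form by replacing some F_k with F_{k−1} + F_{k−2} where possible.
164 = 144+13+5+2 = 89+55+13+5+2 = 89+34+21+13+5+2 — 3 representations.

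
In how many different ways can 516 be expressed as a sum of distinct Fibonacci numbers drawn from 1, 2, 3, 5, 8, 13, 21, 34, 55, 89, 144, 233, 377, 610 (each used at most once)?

16

Each representation comes from the Zeckendorf form by replacing some F_k with F_{k−1} + F_{k−2} where possible.
516 = 377+89+34+13+3 = 377+89+34+13+2+1 = 377+89+34+8+5+3 = … (13 more), for 16 in all.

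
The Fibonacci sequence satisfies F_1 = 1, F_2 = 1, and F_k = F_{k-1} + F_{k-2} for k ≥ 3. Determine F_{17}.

Iterating the recurrence up to F_{9} = 34 and F_{8} = 21:
F_{10} = F_{9} + F_{8} = 34 + 21 = 55
F_{11} = F_{10} + F_{9} = 55 + 34 = 89
F_{12} = F_{11} + F_{10} = 89 + 55 = 144
F_{13} = F_{12} + F_{11} = 144 + 89 = 233
F_{14} = F_{13} + F_{12} = 233 + 144 = 377
F_{15} = F_{14} + F_{13} = 377 + 233 = 610
F_{16} = F_{15} + F_{14} = 610 + 377 = 987
F_{17} = F_{16} + F_{15} = 987 + 610 = 1597

1597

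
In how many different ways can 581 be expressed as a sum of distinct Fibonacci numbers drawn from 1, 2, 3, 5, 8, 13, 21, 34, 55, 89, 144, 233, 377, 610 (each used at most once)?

14

Starting from the Zeckendorf form and repeatedly splitting a term F_k into F_{k−1} + F_{k−2} (when neither is already used) reaches every representation.
581 = 377+144+55+5 = 377+144+55+3+2 = 377+144+34+21+5 = 377+144+34+21+3+2 = 377+144+34+13+8+5 = … (9 more), for 14 in all.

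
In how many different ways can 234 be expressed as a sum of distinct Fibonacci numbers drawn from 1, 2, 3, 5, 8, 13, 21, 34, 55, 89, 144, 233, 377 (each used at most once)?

Each representation comes from the Zeckendorf form by replacing some F_k with F_{k−1} + F_{k−2} where possible.
234 = 233+1 = 144+89+1 = 144+55+34+1 = … (3 more), for 6 in all.

6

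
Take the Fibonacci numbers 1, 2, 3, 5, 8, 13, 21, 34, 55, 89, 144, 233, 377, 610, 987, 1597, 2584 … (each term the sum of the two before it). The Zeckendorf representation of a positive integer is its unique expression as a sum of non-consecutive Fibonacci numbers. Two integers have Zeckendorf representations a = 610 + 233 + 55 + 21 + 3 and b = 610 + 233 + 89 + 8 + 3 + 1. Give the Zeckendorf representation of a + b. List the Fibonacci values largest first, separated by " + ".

The two numbers are 922 and 944, so their sum is 1866.
Repeatedly subtract the largest Fibonacci number that fits:
largest Fibonacci ≤ 1866 is 1597; 1866 − 1597 = 269
largest Fibonacci ≤ 269 is 233; 269 − 233 = 36
largest Fibonacci ≤ 36 is 34; 36 − 34 = 2
largest Fibonacci ≤ 2 is 2; 2 − 2 = 0

1597 + 233 + 34 + 2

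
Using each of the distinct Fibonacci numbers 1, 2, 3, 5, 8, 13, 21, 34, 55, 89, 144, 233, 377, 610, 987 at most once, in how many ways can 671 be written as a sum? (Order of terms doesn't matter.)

671 = 610+55+5+1 = 610+55+3+2+1 = 610+34+21+5+1 = 377+233+55+5+1 = 610+34+21+3+2+1 = … (13 more), for 18 in all.

18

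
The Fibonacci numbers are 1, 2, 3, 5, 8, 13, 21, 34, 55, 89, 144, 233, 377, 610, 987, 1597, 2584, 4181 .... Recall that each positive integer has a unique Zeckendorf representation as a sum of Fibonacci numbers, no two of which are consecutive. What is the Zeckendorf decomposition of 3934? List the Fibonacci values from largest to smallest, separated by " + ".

2584 + 987 + 233 + 89 + 34 + 5 + 2

Greedy algorithm:
take 2584 (≤ 3934); 3934 − 2584 = 1350
take 987 (≤ 1350); 1350 − 987 = 363
take 233 (≤ 363); 363 − 233 = 130
take 89 (≤ 130); 130 − 89 = 41
take 34 (≤ 41); 41 − 34 = 7
take 5 (≤ 7); 7 − 5 = 2
take 2 (≤ 2); 2 − 2 = 0
So 3934 = 2584 + 987 + 233 + 89 + 34 + 5 + 2, with no two terms consecutive in the sequence.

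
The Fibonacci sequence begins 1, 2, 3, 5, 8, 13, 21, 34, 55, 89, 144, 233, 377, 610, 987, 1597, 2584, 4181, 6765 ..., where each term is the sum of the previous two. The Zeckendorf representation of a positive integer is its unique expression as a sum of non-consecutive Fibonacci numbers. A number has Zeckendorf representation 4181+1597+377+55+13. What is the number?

6223

4181+1597+377+55+13 = 6223.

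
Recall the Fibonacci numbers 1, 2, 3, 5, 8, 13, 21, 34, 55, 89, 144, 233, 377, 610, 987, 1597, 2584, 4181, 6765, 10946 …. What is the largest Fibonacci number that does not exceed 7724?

6765 ≤ 7724 < 10946, so the largest Fibonacci number not exceeding 7724 is 6765.

6765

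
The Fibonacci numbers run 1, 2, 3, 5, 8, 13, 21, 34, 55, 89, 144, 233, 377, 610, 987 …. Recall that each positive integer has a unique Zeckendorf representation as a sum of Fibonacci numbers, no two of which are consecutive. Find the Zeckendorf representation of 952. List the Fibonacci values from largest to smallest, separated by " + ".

610 + 233 + 89 + 13 + 5 + 2

610 ≤ 952 < 987, so take 610; remainder 342
233 ≤ 342 < 377, so take 233; remainder 109
89 ≤ 109 < 144, so take 89; remainder 20
13 ≤ 20 < 21, so take 13; remainder 7
5 ≤ 7 < 8, so take 5; remainder 2
2 ≤ 2 < 3, so take 2; remainder 0
So 952 = 610 + 233 + 89 + 13 + 5 + 2, with no two terms consecutive in the sequence.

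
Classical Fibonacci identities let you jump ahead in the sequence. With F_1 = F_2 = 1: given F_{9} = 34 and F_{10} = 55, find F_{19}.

4181

By F_{2k+1} = F_k² + F_{k+1}²: F_{19} = 34² + 55² = 1156 + 3025 = 4181.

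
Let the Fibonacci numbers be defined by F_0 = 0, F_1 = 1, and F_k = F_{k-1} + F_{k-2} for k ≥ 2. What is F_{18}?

Iterating the recurrence up to F_{10} = 55 and F_{9} = 34:
F_{11} = F_{10} + F_{9} = 55 + 34 = 89
F_{12} = F_{11} + F_{10} = 89 + 55 = 144
F_{13} = F_{12} + F_{11} = 144 + 89 = 233
F_{14} = F_{13} + F_{12} = 233 + 144 = 377
F_{15} = F_{14} + F_{13} = 377 + 233 = 610
F_{16} = F_{15} + F_{14} = 610 + 377 = 987
F_{17} = F_{16} + F_{15} = 987 + 610 = 1597
F_{18} = F_{17} + F_{16} = 1597 + 987 = 2584

2584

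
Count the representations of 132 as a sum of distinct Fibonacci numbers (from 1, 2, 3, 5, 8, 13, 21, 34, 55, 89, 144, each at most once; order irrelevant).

6

Starting from the Zeckendorf form and repeatedly splitting a term F_k into F_{k−1} + F_{k−2} (when neither is already used) reaches every representation.
132 = 89+34+8+1 = 89+34+5+3+1 = 89+21+13+8+1 = 89+21+13+5+3+1 = 55+34+21+13+8+1 = … (1 more), for 6 in all.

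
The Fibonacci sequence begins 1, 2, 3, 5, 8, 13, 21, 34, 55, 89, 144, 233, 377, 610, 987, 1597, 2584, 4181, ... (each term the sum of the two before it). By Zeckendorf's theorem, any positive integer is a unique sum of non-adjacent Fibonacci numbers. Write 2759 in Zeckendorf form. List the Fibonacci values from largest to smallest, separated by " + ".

2584 + 144 + 21 + 8 + 2

2584 ≤ 2759 < 4181, so take 2584; remainder 175
144 ≤ 175 < 233, so take 144; remainder 31
21 ≤ 31 < 34, so take 21; remainder 10
8 ≤ 10 < 13, so take 8; remainder 2
2 ≤ 2 < 3, so take 2; remainder 0
So 2759 = 2584 + 144 + 21 + 8 + 2, with no two terms consecutive in the sequence.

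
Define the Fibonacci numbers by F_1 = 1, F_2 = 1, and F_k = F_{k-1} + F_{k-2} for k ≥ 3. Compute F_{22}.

17711

Iterating the recurrence up to F_{14} = 377 and F_{13} = 233:
F_{15} = F_{14} + F_{13} = 377 + 233 = 610
F_{16} = F_{15} + F_{14} = 610 + 377 = 987
F_{17} = F_{16} + F_{15} = 987 + 610 = 1597
F_{18} = F_{17} + F_{16} = 1597 + 987 = 2584
F_{19} = F_{18} + F_{17} = 2584 + 1597 = 4181
F_{20} = F_{19} + F_{18} = 4181 + 2584 = 6765
F_{21} = F_{20} + F_{19} = 6765 + 4181 = 10946
F_{22} = F_{21} + F_{20} = 10946 + 6765 = 17711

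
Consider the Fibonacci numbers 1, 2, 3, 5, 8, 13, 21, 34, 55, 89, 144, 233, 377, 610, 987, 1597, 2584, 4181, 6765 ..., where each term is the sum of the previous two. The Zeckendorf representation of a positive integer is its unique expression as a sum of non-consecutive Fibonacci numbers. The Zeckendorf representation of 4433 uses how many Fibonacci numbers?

take 4181 (≤ 4433); 4433 − 4181 = 252
take 233 (≤ 252); 252 − 233 = 19
take 13 (≤ 19); 19 − 13 = 6
take 5 (≤ 6); 6 − 5 = 1
take 1 (≤ 1); 1 − 1 = 0
4433 = 4181 + 233 + 13 + 5 + 1, which has 5 terms.

5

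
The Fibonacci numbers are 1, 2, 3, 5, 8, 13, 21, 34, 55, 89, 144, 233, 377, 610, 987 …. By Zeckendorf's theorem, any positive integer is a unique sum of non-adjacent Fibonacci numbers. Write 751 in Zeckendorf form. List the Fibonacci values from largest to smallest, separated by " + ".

610 + 89 + 34 + 13 + 5

Greedy algorithm:
610 ≤ 751 < 987, so take 610; remainder 141
89 ≤ 141 < 144, so take 89; remainder 52
34 ≤ 52 < 55, so take 34; remainder 18
13 ≤ 18 < 21, so take 13; remainder 5
5 ≤ 5 < 8, so take 5; remainder 0
So 751 = 610 + 89 + 34 + 13 + 5, with no two terms consecutive in the sequence.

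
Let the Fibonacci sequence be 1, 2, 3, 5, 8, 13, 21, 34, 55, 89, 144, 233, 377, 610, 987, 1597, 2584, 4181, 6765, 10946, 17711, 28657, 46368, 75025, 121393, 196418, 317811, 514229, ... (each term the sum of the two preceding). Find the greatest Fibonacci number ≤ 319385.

317811 ≤ 319385 < 514229, so the largest Fibonacci number not exceeding 319385 is 317811.

317811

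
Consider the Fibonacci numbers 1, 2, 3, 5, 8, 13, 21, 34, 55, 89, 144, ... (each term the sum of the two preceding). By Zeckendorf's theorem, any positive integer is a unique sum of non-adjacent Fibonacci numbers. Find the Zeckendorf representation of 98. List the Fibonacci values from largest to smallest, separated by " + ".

89 + 8 + 1

Greedy algorithm:
98 − 89 = 9
9 − 8 = 1
1 − 1 = 0
So 98 = 89 + 8 + 1, with no two terms consecutive in the sequence.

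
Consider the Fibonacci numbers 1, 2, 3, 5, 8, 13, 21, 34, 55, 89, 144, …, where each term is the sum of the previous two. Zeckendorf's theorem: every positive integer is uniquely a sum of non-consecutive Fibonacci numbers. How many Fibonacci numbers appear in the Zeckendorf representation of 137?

4

137: greatest Fibonacci not exceeding it is 89, leaving 48
48: greatest Fibonacci not exceeding it is 34, leaving 14
14: greatest Fibonacci not exceeding it is 13, leaving 1
1: greatest Fibonacci not exceeding it is 1, leaving 0
137 = 89 + 34 + 13 + 1, which has 4 terms.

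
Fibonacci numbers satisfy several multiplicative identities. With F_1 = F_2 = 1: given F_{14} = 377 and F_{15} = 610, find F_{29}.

514229

By F_{2k+1} = F_k² + F_{k+1}²: F_{29} = 377² + 610² = 142129 + 372100 = 514229.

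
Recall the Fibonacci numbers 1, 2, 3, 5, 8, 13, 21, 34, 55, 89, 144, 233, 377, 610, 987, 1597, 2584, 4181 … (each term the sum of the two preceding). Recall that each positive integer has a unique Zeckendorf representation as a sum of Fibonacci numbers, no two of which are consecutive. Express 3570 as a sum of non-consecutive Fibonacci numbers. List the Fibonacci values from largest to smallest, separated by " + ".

largest Fibonacci ≤ 3570 is 2584; 3570 − 2584 = 986
largest Fibonacci ≤ 986 is 610; 986 − 610 = 376
largest Fibonacci ≤ 376 is 233; 376 − 233 = 143
largest Fibonacci ≤ 143 is 89; 143 − 89 = 54
largest Fibonacci ≤ 54 is 34; 54 − 34 = 20
largest Fibonacci ≤ 20 is 13; 20 − 13 = 7
largest Fibonacci ≤ 7 is 5; 7 − 5 = 2
largest Fibonacci ≤ 2 is 2; 2 − 2 = 0
So 3570 = 2584 + 610 + 233 + 89 + 34 + 13 + 5 + 2, with no two terms consecutive in the sequence.

2584 + 610 + 233 + 89 + 34 + 13 + 5 + 2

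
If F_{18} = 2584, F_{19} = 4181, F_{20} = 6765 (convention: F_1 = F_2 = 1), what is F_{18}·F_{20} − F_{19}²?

2584·6765 − 4181² = 17480760 − 17480761 = -1. (Cassini's identity: F_{k−1}F_{k+1} − F_k² = (−1)^k.)

-1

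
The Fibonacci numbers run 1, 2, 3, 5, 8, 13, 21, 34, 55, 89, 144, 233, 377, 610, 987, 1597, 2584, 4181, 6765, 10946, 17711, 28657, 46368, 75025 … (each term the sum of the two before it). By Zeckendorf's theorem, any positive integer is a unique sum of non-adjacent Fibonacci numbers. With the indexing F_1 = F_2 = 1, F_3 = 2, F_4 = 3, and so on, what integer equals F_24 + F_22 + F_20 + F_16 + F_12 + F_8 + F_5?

F_24 + F_22 + F_20 + F_16 + F_12 + F_8 + F_5 = 46368 + 17711 + 6765 + 987 + 144 + 21 + 5 = 72001.

72001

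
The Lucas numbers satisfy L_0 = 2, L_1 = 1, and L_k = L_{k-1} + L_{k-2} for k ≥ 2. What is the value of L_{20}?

Iterating the recurrence up to L_{16} = 2207 and L_{15} = 1364:
L_{17} = L_{16} + L_{15} = 2207 + 1364 = 3571
L_{18} = L_{17} + L_{16} = 3571 + 2207 = 5778
L_{19} = L_{18} + L_{17} = 5778 + 3571 = 9349
L_{20} = L_{19} + L_{18} = 9349 + 5778 = 15127

15127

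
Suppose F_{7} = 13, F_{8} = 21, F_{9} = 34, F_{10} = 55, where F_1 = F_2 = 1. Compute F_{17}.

By the addition formula F_{m+n} = F_m F_{n+1} + F_{m−1} F_n with m=8, n=9: F_{17} = 21·55 + 13·34 = 1155 + 442 = 1597.

1597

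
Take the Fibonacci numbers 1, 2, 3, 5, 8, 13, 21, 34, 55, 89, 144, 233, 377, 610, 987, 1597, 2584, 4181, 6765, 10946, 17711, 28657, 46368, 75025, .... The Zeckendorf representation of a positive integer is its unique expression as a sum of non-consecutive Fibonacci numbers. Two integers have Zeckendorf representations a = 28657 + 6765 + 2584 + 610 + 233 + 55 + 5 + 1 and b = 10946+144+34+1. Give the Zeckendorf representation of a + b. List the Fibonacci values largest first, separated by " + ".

46368 + 2584 + 987 + 89 + 5 + 2

The two numbers are 38910 and 11125, so their sum is 50035.
50035: greatest Fibonacci not exceeding it is 46368, leaving 3667
3667: greatest Fibonacci not exceeding it is 2584, leaving 1083
1083: greatest Fibonacci not exceeding it is 987, leaving 96
96: greatest Fibonacci not exceeding it is 89, leaving 7
7: greatest Fibonacci not exceeding it is 5, leaving 2
2: greatest Fibonacci not exceeding it is 2, leaving 0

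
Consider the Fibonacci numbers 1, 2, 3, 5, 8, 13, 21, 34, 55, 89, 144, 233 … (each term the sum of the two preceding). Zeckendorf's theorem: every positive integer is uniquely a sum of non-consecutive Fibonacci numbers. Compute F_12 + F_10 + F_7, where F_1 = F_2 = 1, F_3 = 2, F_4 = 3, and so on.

F_12 + F_10 + F_7 = 144 + 55 + 13 = 212.

212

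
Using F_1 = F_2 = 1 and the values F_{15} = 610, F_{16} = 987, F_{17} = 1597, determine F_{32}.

2178309

By the addition formula F_{m+n} = F_m F_{n+1} + F_{m−1} F_n with m=17, n=15: F_{32} = 1597·987 + 987·610 = 1576239 + 602070 = 2178309.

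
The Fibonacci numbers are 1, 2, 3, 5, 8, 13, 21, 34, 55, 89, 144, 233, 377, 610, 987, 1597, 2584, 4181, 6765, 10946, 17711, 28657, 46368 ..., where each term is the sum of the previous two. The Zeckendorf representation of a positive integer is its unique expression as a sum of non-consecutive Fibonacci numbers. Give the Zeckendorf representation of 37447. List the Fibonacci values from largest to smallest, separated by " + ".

28657 + 6765 + 1597 + 377 + 34 + 13 + 3 + 1

take 28657 (≤ 37447); 37447 − 28657 = 8790
take 6765 (≤ 8790); 8790 − 6765 = 2025
take 1597 (≤ 2025); 2025 − 1597 = 428
take 377 (≤ 428); 428 − 377 = 51
take 34 (≤ 51); 51 − 34 = 17
take 13 (≤ 17); 17 − 13 = 4
take 3 (≤ 4); 4 − 3 = 1
take 1 (≤ 1); 1 − 1 = 0
So 37447 = 28657 + 6765 + 1597 + 377 + 34 + 13 + 3 + 1, with no two terms consecutive in the sequence.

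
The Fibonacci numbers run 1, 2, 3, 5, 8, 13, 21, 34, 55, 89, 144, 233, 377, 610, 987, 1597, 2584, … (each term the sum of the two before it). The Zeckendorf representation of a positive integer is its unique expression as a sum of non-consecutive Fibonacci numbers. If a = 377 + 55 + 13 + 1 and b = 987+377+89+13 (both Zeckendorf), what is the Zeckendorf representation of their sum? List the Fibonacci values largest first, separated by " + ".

The two numbers are 446 and 1466, so their sum is 1912.
Repeatedly subtract the largest Fibonacci number that fits:
take 1597 (≤ 1912); 1912 − 1597 = 315
take 233 (≤ 315); 315 − 233 = 82
take 55 (≤ 82); 82 − 55 = 27
take 21 (≤ 27); 27 − 21 = 6
take 5 (≤ 6); 6 − 5 = 1
take 1 (≤ 1); 1 − 1 = 0

1597 + 233 + 55 + 21 + 5 + 1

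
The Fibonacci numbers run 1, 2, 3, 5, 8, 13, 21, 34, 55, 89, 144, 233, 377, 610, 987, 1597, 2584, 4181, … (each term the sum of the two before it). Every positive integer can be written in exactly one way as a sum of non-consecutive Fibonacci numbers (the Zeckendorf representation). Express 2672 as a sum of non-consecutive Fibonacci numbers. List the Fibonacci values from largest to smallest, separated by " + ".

2584 + 55 + 21 + 8 + 3 + 1

take 2584 (≤ 2672); 2672 − 2584 = 88
take 55 (≤ 88); 88 − 55 = 33
take 21 (≤ 33); 33 − 21 = 12
take 8 (≤ 12); 12 − 8 = 4
take 3 (≤ 4); 4 − 3 = 1
take 1 (≤ 1); 1 − 1 = 0
So 2672 = 2584 + 55 + 21 + 8 + 3 + 1, with no two terms consecutive in the sequence.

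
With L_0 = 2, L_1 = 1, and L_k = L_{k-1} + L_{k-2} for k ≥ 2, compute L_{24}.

Iterating the recurrence up to L_{16} = 2207 and L_{15} = 1364:
L_{17} = L_{16} + L_{15} = 2207 + 1364 = 3571
L_{18} = L_{17} + L_{16} = 3571 + 2207 = 5778
L_{19} = L_{18} + L_{17} = 5778 + 3571 = 9349
L_{20} = L_{19} + L_{18} = 9349 + 5778 = 15127
L_{21} = L_{20} + L_{19} = 15127 + 9349 = 24476
L_{22} = L_{21} + L_{20} = 24476 + 15127 = 39603
L_{23} = L_{22} + L_{21} = 39603 + 24476 = 64079
L_{24} = L_{23} + L_{22} = 64079 + 39603 = 103682

103682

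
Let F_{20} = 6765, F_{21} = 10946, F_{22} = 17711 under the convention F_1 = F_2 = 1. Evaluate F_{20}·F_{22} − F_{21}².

6765·17711 − 10946² = 119814915 − 119814916 = -1. (Cassini's identity: F_{k−1}F_{k+1} − F_k² = (−1)^k.)

-1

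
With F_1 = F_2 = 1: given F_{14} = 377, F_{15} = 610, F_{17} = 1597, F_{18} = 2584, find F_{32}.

2178309

By the addition formula F_{m+n} = F_m F_{n+1} + F_{m−1} F_n with m=15, n=17: F_{32} = 610·2584 + 377·1597 = 1576240 + 602069 = 2178309.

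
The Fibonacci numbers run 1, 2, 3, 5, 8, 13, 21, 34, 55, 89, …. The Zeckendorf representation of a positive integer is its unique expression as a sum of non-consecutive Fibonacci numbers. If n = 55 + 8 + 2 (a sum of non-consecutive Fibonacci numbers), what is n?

65

55 + 8 + 2 = 65.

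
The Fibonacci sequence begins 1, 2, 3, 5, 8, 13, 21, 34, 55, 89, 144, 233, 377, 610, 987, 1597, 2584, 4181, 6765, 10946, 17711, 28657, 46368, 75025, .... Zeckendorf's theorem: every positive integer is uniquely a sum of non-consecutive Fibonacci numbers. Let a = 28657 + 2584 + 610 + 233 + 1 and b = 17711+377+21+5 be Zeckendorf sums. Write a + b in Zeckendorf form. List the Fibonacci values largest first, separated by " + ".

The two numbers are 32085 and 18114, so their sum is 50199.
Greedily peel off the largest Fibonacci term at each step:
subtract 46368 from 50199: 3831 remains
subtract 2584 from 3831: 1247 remains
subtract 987 from 1247: 260 remains
subtract 233 from 260: 27 remains
subtract 21 from 27: 6 remains
subtract 5 from 6: 1 remains
subtract 1 from 1: 0 remains

46368 + 2584 + 987 + 233 + 21 + 5 + 1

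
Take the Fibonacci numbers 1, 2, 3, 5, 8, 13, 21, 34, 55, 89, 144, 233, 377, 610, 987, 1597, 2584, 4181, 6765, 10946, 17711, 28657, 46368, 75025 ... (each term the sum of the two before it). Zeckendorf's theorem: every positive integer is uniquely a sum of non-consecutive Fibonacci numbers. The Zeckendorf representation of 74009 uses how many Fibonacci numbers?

Greedily peel off the largest Fibonacci term at each step:
74009 − 46368 = 27641
27641 − 17711 = 9930
9930 − 6765 = 3165
3165 − 2584 = 581
581 − 377 = 204
204 − 144 = 60
60 − 55 = 5
5 − 5 = 0
74009 = 46368 + 17711 + 6765 + 2584 + 377 + 144 + 55 + 5, which has 8 terms.

8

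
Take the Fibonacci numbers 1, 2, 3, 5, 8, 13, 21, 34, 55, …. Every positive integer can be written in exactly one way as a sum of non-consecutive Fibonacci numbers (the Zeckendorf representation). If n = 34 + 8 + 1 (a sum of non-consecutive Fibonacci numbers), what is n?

34 + 8 + 1 = 43.

43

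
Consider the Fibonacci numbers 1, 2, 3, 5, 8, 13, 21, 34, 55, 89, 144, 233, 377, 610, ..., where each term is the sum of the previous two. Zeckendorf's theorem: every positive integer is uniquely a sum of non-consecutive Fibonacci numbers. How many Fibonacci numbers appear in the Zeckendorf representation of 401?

Greedy algorithm:
largest Fibonacci ≤ 401 is 377; 401 − 377 = 24
largest Fibonacci ≤ 24 is 21; 24 − 21 = 3
largest Fibonacci ≤ 3 is 3; 3 − 3 = 0
401 = 377 + 21 + 3, which has 3 terms.

3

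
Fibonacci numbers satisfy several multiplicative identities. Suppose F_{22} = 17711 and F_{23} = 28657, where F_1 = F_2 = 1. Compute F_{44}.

By the doubling identity F_{2k} = F_k(2F_{k+1} − F_k): F_{44} = 17711·(2·28657 − 17711) = 17711·39603 = 701408733.

701408733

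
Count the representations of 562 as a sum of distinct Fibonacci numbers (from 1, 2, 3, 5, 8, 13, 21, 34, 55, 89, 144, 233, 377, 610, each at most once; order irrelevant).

562 = 377+144+34+5+2 = 377+144+21+13+5+2 = 377+89+55+34+5+2 = 377+89+55+21+13+5+2 = … (2 more), for 6 in all.

6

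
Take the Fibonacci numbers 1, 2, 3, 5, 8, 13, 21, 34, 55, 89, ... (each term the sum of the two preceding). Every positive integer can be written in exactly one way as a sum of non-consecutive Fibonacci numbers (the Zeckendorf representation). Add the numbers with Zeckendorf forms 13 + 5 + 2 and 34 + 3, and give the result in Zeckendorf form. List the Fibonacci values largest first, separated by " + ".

The two numbers are 20 and 37, so their sum is 57.
Greedily peel off the largest Fibonacci term at each step:
57: greatest Fibonacci not exceeding it is 55, leaving 2
2: greatest Fibonacci not exceeding it is 2, leaving 0

55 + 2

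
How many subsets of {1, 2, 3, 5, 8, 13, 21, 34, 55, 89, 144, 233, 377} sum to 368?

4

368 = 233+89+34+8+3+1 = 233+89+21+13+8+3+1 = 233+55+34+21+13+8+3+1 = … (1 more), for 4 in all.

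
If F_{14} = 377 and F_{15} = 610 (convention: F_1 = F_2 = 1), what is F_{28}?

317811

By the doubling identity F_{2k} = F_k(2F_{k+1} − F_k): F_{28} = 377·(2·610 − 377) = 377·843 = 317811.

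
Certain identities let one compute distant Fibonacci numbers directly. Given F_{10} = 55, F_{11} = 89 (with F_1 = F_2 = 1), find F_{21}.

By the addition formula F_{m+n} = F_m F_{n+1} + F_{m−1} F_n with m=11, n=10: F_{21} = 89·89 + 55·55 = 7921 + 3025 = 10946.

10946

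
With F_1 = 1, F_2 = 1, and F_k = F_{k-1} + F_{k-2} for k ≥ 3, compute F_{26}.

Iterating the recurrence up to F_{18} = 2584 and F_{17} = 1597:
F_{19} = F_{18} + F_{17} = 2584 + 1597 = 4181
F_{20} = F_{19} + F_{18} = 4181 + 2584 = 6765
F_{21} = F_{20} + F_{19} = 6765 + 4181 = 10946
F_{22} = F_{21} + F_{20} = 10946 + 6765 = 17711
F_{23} = F_{22} + F_{21} = 17711 + 10946 = 28657
F_{24} = F_{23} + F_{22} = 28657 + 17711 = 46368
F_{25} = F_{24} + F_{23} = 46368 + 28657 = 75025
F_{26} = F_{25} + F_{24} = 75025 + 46368 = 121393

121393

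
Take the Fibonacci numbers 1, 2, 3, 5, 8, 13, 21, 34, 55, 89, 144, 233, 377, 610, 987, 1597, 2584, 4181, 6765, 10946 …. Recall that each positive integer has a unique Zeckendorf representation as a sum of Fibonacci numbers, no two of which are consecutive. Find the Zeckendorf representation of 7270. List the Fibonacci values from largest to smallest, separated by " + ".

6765 + 377 + 89 + 34 + 5

take 6765 (≤ 7270); 7270 − 6765 = 505
take 377 (≤ 505); 505 − 377 = 128
take 89 (≤ 128); 128 − 89 = 39
take 34 (≤ 39); 39 − 34 = 5
take 5 (≤ 5); 5 − 5 = 0
So 7270 = 6765 + 377 + 89 + 34 + 5, with no two terms consecutive in the sequence.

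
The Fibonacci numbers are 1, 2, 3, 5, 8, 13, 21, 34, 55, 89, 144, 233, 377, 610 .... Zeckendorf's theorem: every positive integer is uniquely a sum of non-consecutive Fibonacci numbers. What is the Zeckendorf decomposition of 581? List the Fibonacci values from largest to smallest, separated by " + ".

377 ≤ 581 < 610, so take 377; remainder 204
144 ≤ 204 < 233, so take 144; remainder 60
55 ≤ 60 < 89, so take 55; remainder 5
5 ≤ 5 < 8, so take 5; remainder 0
So 581 = 377 + 144 + 55 + 5, with no two terms consecutive in the sequence.

377 + 144 + 55 + 5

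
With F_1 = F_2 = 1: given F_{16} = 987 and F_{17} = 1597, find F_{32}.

2178309

By the doubling identity F_{2k} = F_k(2F_{k+1} − F_k): F_{32} = 987·(2·1597 − 987) = 987·2207 = 2178309.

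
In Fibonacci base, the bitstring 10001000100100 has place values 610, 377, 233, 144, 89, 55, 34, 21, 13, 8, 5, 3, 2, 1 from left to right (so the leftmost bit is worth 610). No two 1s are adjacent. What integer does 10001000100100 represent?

Summing the place values of the 1 bits: 610 + 89 + 13 + 3 = 715.

715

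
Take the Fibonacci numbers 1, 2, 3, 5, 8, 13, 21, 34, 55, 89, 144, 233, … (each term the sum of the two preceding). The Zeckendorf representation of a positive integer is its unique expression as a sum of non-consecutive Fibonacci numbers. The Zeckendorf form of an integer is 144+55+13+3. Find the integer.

215

144+55+13+3 = 215.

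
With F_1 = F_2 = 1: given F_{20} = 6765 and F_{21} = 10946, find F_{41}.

165580141

By F_{2k+1} = F_k² + F_{k+1}²: F_{41} = 6765² + 10946² = 45765225 + 119814916 = 165580141.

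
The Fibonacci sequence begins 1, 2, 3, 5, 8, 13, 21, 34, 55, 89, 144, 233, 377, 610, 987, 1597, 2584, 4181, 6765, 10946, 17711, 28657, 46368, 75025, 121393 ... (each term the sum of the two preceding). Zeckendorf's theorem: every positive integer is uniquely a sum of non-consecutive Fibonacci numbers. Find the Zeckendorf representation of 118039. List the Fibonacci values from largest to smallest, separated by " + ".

Repeatedly subtract the largest Fibonacci number that fits:
largest Fibonacci ≤ 118039 is 75025; 118039 − 75025 = 43014
largest Fibonacci ≤ 43014 is 28657; 43014 − 28657 = 14357
largest Fibonacci ≤ 14357 is 10946; 14357 − 10946 = 3411
largest Fibonacci ≤ 3411 is 2584; 3411 − 2584 = 827
largest Fibonacci ≤ 827 is 610; 827 − 610 = 217
largest Fibonacci ≤ 217 is 144; 217 − 144 = 73
largest Fibonacci ≤ 73 is 55; 73 − 55 = 18
largest Fibonacci ≤ 18 is 13; 18 − 13 = 5
largest Fibonacci ≤ 5 is 5; 5 − 5 = 0
So 118039 = 75025 + 28657 + 10946 + 2584 + 610 + 144 + 55 + 13 + 5, with no two terms consecutive in the sequence.

75025 + 28657 + 10946 + 2584 + 610 + 144 + 55 + 13 + 5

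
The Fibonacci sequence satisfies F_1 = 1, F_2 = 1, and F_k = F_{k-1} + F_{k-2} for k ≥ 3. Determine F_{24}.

46368

Iterating the recurrence up to F_{17} = 1597 and F_{16} = 987:
F_{18} = F_{17} + F_{16} = 1597 + 987 = 2584
F_{19} = F_{18} + F_{17} = 2584 + 1597 = 4181
F_{20} = F_{19} + F_{18} = 4181 + 2584 = 6765
F_{21} = F_{20} + F_{19} = 6765 + 4181 = 10946
F_{22} = F_{21} + F_{20} = 10946 + 6765 = 17711
F_{23} = F_{22} + F_{21} = 17711 + 10946 = 28657
F_{24} = F_{23} + F_{22} = 28657 + 17711 = 46368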